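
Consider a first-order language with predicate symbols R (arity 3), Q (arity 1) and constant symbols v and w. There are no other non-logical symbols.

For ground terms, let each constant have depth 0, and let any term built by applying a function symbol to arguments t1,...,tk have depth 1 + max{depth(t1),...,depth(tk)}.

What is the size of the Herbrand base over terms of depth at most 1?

First count ground terms of depth ≤ 1.
With no function symbols every ground term is a constant, so there are exactly 2 ground terms at every depth bound.
N_0 = 2
N_1 = 2
So |H| = 2.
A ground atom is a predicate applied to a tuple of terms from H, so the count is the sum over predicates of |H|^arity:
  R: 2^3 = 8;  Q: 2
Total ground atoms: 8 + 2 = 10.

10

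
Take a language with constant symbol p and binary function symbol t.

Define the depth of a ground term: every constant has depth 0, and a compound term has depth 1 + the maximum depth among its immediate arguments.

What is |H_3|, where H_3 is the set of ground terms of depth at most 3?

26

Let N_k = |{terms of depth ≤ k}|. Then N_0 = 1 and N_k = 1 + N_{k-1}^2 for k ≥ 1 (one summand per function symbol, arity giving the exponent).
N_0 = 1
N_1 = 1 + 1^2 = 2
N_2 = 1 + 2^2 = 5
N_3 = 1 + 5^2 = 26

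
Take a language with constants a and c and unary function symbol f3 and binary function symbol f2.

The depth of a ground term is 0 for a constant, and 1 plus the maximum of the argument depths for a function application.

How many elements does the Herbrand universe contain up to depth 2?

Write N_k for the number of ground terms of depth ≤ k. A term of depth ≤ k is either a constant or a function symbol applied to arguments of depth ≤ k−1, so N_k = 2 + N_{k-1} + N_{k-1}^2.
N_0 = 2
N_1 = 2 + 2 + 2^2 = 8
N_2 = 2 + 8 + 8^2 = 74

74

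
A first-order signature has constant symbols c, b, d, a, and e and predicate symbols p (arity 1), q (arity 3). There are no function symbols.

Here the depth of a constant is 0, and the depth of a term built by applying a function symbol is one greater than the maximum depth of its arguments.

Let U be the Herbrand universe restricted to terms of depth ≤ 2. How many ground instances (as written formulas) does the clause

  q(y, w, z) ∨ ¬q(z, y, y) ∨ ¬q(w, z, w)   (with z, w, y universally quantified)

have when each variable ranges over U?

125

Ground terms of depth ≤ 2:
  With no function symbols every ground term is a constant, so there are exactly 5 ground terms at every depth bound.
  N_0 = 5
  N_1 = 5
  N_2 = 5
  Explicitly: c, b, d, a, e.
So there are 5 ground terms available for substitution.
The clause has 3 distinct variables (z, w, y), each appearing in the body. In the free term algebra distinct substitutions yield syntactically distinct ground instances.
Number of ground instances = 5^3 = 125.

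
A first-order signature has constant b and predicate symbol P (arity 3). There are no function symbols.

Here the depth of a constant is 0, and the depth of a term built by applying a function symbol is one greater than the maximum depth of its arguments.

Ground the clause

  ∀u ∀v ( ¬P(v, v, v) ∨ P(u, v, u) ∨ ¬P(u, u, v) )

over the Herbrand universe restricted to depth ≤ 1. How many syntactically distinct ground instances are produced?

Ground terms of depth ≤ 1:
  With no function symbols every ground term is a constant, so there is exactly 1 ground term at every depth bound.
  N_0 = 1
  N_1 = 1
  Explicitly: b.
So there is exactly 1 ground term available for substitution.
The body mentions every one of the 2 quantified variables; since ground terms form a free algebra, no two substitutions collapse to the same formula.
Number of ground instances = 1^2 = 1.

1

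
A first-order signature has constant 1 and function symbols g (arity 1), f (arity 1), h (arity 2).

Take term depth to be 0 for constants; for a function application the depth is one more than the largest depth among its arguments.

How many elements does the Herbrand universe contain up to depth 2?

Let N_k = |{terms of depth ≤ k}|. Then N_0 = 1 and N_k = 1 + N_{k-1} + N_{k-1} + N_{k-1}^2 for k ≥ 1 (one summand per function symbol, arity giving the exponent).
N_0 = 1
N_1 = 1 + 1 + 1 + 1^2 = 4
N_2 = 1 + 4 + 4 + 4^2 = 25

25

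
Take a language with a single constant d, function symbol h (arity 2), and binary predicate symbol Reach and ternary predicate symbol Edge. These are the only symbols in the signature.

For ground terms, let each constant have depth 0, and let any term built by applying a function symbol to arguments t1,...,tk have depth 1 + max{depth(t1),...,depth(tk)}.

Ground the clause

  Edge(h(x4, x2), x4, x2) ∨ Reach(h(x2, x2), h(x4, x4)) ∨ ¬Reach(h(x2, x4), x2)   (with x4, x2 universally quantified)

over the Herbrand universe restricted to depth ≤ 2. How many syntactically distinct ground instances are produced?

25

Ground terms of depth ≤ 2:
  Write N_k for the number of ground terms of depth ≤ k. A term of depth ≤ k is either a constant or a function symbol applied to arguments of depth ≤ k−1, so N_k = 1 + N_{k-1}^2.
  N_0 = 1
  N_1 = 1 + 1^2 = 2
  N_2 = 1 + 2^2 = 5
  Explicitly: d, h(d, d), h(d, h(d, d)), h(h(d, d), d), h(h(d, d), h(d, d)).
So there are 5 ground terms available for substitution.
There are 2 variables to instantiate (x4, x2), each occurring in at least one literal, so different choices give different ground instances.
Number of ground instances = 5^2 = 25.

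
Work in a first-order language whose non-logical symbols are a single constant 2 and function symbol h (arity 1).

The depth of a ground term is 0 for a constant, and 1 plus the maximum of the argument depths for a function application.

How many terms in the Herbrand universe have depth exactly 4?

1

Count level by level. With function symbols h/1, the terms of depth ≤ k are the 1 constant together with each function applied to depth-≤(k−1) tuples, so N_k = 1 + N_{k-1}.
N_0 = 1
N_1 = 1 + 1 = 2
N_2 = 1 + 2 = 3
N_3 = 1 + 3 = 4
N_4 = 1 + 4 = 5
Terms of depth exactly 4: N_4 − N_3 = 5 − 4 = 1.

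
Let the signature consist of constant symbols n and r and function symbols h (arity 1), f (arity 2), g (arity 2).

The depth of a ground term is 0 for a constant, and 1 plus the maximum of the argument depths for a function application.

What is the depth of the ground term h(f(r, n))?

depth(f(r, n)) = 1 + max(0, 0) = 1
depth(h(f(r, n))) = 1 + depth(f(r, n)) = 1 + 1 = 2

2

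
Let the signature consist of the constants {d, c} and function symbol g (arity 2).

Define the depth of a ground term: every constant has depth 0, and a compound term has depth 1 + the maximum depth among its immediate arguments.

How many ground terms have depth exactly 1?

If N_k denotes the number of depth-≤k ground terms, the 2 constants give N_0 = 2, and each function symbol of arity r contributes N_{k-1}^r new terms at level k: N_k = 2 + N_{k-1}^2.
N_0 = 2
N_1 = 2 + 2^2 = 6
Terms of depth exactly 1: N_1 − N_0 = 6 − 2 = 4.

4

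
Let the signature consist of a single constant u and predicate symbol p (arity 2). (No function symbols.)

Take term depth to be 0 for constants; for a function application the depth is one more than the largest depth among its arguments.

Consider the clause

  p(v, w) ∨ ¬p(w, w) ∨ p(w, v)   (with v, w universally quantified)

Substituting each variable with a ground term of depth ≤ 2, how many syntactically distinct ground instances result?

1

Ground terms of depth ≤ 2:
  With no function symbols every ground term is a constant, so there is exactly 1 ground term at every depth bound.
  N_0 = 1
  N_1 = 1
  N_2 = 1
  Explicitly: u.
So there is exactly 1 ground term available for substitution.
The clause has 2 distinct variables (v, w), each appearing in the body. In the free term algebra distinct substitutions yield syntactically distinct ground instances.
Number of ground instances = 1^2 = 1.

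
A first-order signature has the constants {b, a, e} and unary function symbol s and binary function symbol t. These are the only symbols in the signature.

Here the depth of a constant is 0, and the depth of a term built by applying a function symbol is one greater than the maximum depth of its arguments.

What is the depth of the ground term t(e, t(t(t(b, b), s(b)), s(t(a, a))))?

4

depth(t(b, b)) = 1 + max(0, 0) = 1
depth(s(b)) = 1 + depth(b) = 1 + 0 = 1
depth(t(t(b, b), s(b))) = 1 + max(1, 1) = 2
depth(t(a, a)) = 1 + max(0, 0) = 1
depth(s(t(a, a))) = 1 + depth(t(a, a)) = 1 + 1 = 2
depth(t(t(t(b, b), s(b)), s(t(a, a)))) = 1 + max(2, 2) = 3
depth(t(e, t(t(t(b, b), s(b)), s(t(a, a))))) = 1 + max(0, 3) = 4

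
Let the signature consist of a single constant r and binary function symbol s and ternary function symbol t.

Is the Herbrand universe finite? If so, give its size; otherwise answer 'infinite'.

infinite

The signature has at least one function symbol (s, arity 2) and at least one constant (r).
Iterating s gives infinitely many distinct ground terms: r, s(r, r), s(s(r, r), s(r, r)), ...
So the Herbrand universe is infinite.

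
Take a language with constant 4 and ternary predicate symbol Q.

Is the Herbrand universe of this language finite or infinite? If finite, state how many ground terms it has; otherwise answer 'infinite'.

There are no function symbols, so the only ground term is the single constant.
The Herbrand universe is {4}, finite with 1 element.

1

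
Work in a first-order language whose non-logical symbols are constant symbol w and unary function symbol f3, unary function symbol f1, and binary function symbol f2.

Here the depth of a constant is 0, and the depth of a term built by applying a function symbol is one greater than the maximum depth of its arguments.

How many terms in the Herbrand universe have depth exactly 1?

If N_k denotes the number of depth-≤k ground terms, the 1 constant gives N_0 = 1, and each function symbol of arity r contributes N_{k-1}^r new terms at level k: N_k = 1 + N_{k-1} + N_{k-1} + N_{k-1}^2.
N_0 = 1
N_1 = 1 + 1 + 1 + 1^2 = 4
Terms of depth exactly 1: N_1 − N_0 = 4 − 1 = 3.

3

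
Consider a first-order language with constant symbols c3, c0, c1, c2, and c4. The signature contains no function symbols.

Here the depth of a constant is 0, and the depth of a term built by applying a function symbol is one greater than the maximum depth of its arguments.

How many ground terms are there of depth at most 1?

5

With no function symbols every ground term is a constant, so there are exactly 5 ground terms at every depth bound.
N_0 = 5
N_1 = 5
Explicitly: c3, c0, c1, c2, c4.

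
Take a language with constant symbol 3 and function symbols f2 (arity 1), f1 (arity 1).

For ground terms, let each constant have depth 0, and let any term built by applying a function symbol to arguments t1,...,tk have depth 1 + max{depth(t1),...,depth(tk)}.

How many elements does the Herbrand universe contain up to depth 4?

31

Write N_k for the number of ground terms of depth ≤ k. A term of depth ≤ k is either a constant or a function symbol applied to arguments of depth ≤ k−1, so N_k = 1 + N_{k-1} + N_{k-1}.
N_0 = 1
N_1 = 1 + 1 + 1 = 3
N_2 = 1 + 3 + 3 = 7
N_3 = 1 + 7 + 7 = 15
N_4 = 1 + 15 + 15 = 31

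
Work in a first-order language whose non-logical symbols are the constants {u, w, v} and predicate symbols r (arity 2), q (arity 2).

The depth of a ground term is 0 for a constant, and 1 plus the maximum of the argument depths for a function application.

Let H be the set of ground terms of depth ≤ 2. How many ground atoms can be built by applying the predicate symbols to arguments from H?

18

First count ground terms of depth ≤ 2.
With no function symbols every ground term is a constant, so there are exactly 3 ground terms at every depth bound.
N_0 = 3
N_1 = 3
N_2 = 3
Explicitly: u, w, v.
So |H| = 3.
Ground atoms are formed by filling each argument slot of a predicate with a term from H, so an r-ary predicate gives |H|^r atoms:
  r: 3^2 = 9;  q: 3^2 = 9
Total ground atoms: 9 + 9 = 18.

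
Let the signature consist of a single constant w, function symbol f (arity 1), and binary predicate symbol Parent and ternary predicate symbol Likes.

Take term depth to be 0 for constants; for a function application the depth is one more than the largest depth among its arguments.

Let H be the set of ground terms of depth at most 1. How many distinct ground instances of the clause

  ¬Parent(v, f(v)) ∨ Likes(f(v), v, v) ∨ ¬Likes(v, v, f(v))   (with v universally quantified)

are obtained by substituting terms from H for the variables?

2

Ground terms of depth ≤ 1:
  If N_k denotes the number of depth-≤k ground terms, the 1 constant gives N_0 = 1, and each function symbol of arity r contributes N_{k-1}^r new terms at level k: N_k = 1 + N_{k-1}.
  N_0 = 1
  N_1 = 1 + 1 = 2
  Explicitly: w, f(w).
So there are 2 ground terms available for substitution.
The clause has 1 distinct variable (v), which appears in the body. In the free term algebra distinct substitutions yield syntactically distinct ground instances.
Number of ground instances = 2.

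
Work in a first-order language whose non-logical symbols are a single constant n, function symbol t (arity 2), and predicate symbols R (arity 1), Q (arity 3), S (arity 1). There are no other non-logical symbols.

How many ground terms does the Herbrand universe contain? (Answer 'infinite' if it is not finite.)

The signature has at least one function symbol (t, arity 2) and at least one constant (n).
Iterating t gives infinitely many distinct ground terms: n, t(n, n), t(t(n, n), t(n, n)), ...
So the Herbrand universe is infinite.

infinite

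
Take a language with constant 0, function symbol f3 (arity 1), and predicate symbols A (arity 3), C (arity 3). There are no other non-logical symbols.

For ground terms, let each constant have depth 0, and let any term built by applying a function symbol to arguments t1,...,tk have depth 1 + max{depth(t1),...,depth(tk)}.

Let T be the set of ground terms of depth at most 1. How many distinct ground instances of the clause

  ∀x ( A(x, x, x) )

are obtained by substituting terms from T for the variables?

Ground terms of depth ≤ 1:
  Let N_k = |{terms of depth ≤ k}|. Then N_0 = 1 and N_k = 1 + N_{k-1} for k ≥ 1 (one summand per function symbol, arity giving the exponent).
  N_0 = 1
  N_1 = 1 + 1 = 2
  Explicitly: 0, f3(0).
So there are 2 ground terms available for substitution.
The clause has 1 distinct variable (x), which appears in the body. In the free term algebra distinct substitutions yield syntactically distinct ground instances.
Number of ground instances = 2.

2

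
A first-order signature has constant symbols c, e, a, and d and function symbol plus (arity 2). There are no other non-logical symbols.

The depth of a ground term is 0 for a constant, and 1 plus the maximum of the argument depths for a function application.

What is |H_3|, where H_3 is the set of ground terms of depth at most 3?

Write N_k for the number of ground terms of depth ≤ k. A term of depth ≤ k is either a constant or a function symbol applied to arguments of depth ≤ k−1, so N_k = 4 + N_{k-1}^2.
N_0 = 4
N_1 = 4 + 4^2 = 20
N_2 = 4 + 20^2 = 404
N_3 = 4 + 404^2 = 163220

163220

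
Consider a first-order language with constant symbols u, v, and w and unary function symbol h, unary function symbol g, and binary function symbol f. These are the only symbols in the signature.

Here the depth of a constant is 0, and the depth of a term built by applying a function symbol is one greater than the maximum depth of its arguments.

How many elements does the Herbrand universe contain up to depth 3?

If N_k denotes the number of depth-≤k ground terms, the 3 constants give N_0 = 3, and each function symbol of arity r contributes N_{k-1}^r new terms at level k: N_k = 3 + N_{k-1} + N_{k-1} + N_{k-1}^2.
N_0 = 3
N_1 = 3 + 3 + 3 + 3^2 = 18
N_2 = 3 + 18 + 18 + 18^2 = 363
N_3 = 3 + 363 + 363 + 363^2 = 132498

132498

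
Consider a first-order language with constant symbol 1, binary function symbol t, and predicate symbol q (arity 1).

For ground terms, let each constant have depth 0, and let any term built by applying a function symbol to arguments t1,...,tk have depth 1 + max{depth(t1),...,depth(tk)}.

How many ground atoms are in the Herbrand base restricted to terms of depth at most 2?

First count ground terms of depth ≤ 2.
If N_k denotes the number of depth-≤k ground terms, the 1 constant gives N_0 = 1, and each function symbol of arity r contributes N_{k-1}^r new terms at level k: N_k = 1 + N_{k-1}^2.
N_0 = 1
N_1 = 1 + 1^2 = 2
N_2 = 1 + 2^2 = 5
Explicitly: 1, t(1, 1), t(1, t(1, 1)), t(t(1, 1), 1), t(t(1, 1), t(1, 1)).
So |H| = 5.
Ground atoms are formed by filling each argument slot of a predicate with a term from H, so an r-ary predicate gives |H|^r atoms:
  q: 5
Total ground atoms: 5.

5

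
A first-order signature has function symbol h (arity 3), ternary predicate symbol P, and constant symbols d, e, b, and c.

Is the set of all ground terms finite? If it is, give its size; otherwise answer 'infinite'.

infinite

The signature has at least one function symbol (h, arity 3) and at least one constant (d).
Iterating h gives infinitely many distinct ground terms: d, h(d, d, d), h(h(d, d, d), h(d, d, d), h(d, d, d)), ...
So the Herbrand universe is infinite.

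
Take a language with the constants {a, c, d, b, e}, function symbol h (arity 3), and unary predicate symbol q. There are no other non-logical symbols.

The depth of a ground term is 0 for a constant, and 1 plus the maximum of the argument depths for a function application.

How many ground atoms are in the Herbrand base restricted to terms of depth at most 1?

130

First count ground terms of depth ≤ 1.
Let N_k count ground terms of depth at most k. Each non-constant term of depth ≤ k is some function symbol applied to depth-≤(k−1) arguments, giving N_k = 5 + N_{k-1}^3.
N_0 = 5
N_1 = 5 + 5^3 = 130
So |H| = 130.
Each predicate of arity r yields |H|^r ground atoms (one per choice of an r-tuple from H):
  q: 130
Total ground atoms: 130.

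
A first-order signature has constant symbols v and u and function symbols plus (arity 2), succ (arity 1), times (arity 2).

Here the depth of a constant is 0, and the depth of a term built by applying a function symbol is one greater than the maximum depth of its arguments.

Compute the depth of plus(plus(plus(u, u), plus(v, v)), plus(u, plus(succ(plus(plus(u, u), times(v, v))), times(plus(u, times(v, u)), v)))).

depth(plus(u, u)) = 1 + max(0, 0) = 1
depth(plus(v, v)) = 1 + max(0, 0) = 1
depth(plus(plus(u, u), plus(v, v))) = 1 + max(1, 1) = 2
depth(times(v, v)) = 1 + max(0, 0) = 1
depth(plus(plus(u, u), times(v, v))) = 1 + max(1, 1) = 2
depth(succ(plus(plus(u, u), times(v, v)))) = 1 + depth(plus(plus(u, u), times(v, v))) = 1 + 2 = 3
depth(times(v, u)) = 1 + max(0, 0) = 1
depth(plus(u, times(v, u))) = 1 + max(0, 1) = 2
depth(times(plus(u, times(v, u)), v)) = 1 + max(2, 0) = 3
depth(plus(succ(plus(plus(u, u), times(v, v))), times(plus(u, times(v, u)), v))) = 1 + max(3, 3) = 4
depth(plus(u, plus(succ(plus(plus(u, u), times(v, v))), times(plus(u, times(v, u)), v)))) = 1 + max(0, 4) = 5
depth(plus(plus(plus(u, u), plus(v, v)), plus(u, plus(succ(plus(plus(u, u), times(v, v))), times(plus(u, times(v, u)), v))))) = 1 + max(2, 5) = 6

6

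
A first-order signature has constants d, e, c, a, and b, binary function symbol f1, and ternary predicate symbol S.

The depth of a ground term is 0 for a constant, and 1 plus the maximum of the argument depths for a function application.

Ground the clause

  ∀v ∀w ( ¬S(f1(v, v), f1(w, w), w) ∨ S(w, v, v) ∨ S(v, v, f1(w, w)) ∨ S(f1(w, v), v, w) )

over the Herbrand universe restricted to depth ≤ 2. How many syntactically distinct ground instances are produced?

Ground terms of depth ≤ 2:
  Count level by level. With function symbols f1/2, the terms of depth ≤ k are the 5 constants together with each function applied to depth-≤(k−1) tuples, so N_k = 5 + N_{k-1}^2.
  N_0 = 5
  N_1 = 5 + 5^2 = 30
  N_2 = 5 + 30^2 = 905
So there are 905 ground terms available for substitution.
There are 2 variables to instantiate (v, w), each occurring in at least one literal, so different choices give different ground instances.
Number of ground instances = 905^2 = 819025.

819025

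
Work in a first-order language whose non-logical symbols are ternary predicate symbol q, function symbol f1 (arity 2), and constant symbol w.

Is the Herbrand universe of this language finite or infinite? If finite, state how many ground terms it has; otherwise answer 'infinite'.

The signature has at least one function symbol (f1, arity 2) and at least one constant (w).
Iterating f1 gives infinitely many distinct ground terms: w, f1(w, w), f1(f1(w, w), f1(w, w)), ...
So the Herbrand universe is infinite.

infinite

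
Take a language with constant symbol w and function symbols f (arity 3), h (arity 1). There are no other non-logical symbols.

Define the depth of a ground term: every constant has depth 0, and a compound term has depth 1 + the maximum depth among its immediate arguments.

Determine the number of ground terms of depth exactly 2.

28

Count level by level. With function symbols f/3, h/1, the terms of depth ≤ k are the 1 constant together with each function applied to depth-≤(k−1) tuples, so N_k = 1 + N_{k-1}^3 + N_{k-1}.
N_0 = 1
N_1 = 1 + 1^3 + 1 = 3
N_2 = 1 + 3^3 + 3 = 31
Terms of depth exactly 2: N_2 − N_1 = 31 − 3 = 28.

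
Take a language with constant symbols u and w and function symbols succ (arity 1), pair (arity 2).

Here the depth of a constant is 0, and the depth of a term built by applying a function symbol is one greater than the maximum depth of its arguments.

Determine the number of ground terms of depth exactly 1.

Let N_k count ground terms of depth at most k. Each non-constant term of depth ≤ k is some function symbol applied to depth-≤(k−1) arguments, giving N_k = 2 + N_{k-1} + N_{k-1}^2.
N_0 = 2
N_1 = 2 + 2 + 2^2 = 8
Terms of depth exactly 1: N_1 − N_0 = 8 − 2 = 6.

6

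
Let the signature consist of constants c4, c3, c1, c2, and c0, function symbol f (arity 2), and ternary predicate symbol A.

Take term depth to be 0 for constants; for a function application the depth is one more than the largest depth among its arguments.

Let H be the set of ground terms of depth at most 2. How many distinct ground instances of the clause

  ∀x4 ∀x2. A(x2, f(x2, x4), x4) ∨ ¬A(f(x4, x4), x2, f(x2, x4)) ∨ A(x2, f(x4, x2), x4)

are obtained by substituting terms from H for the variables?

819025

Ground terms of depth ≤ 2:
  If N_k denotes the number of depth-≤k ground terms, the 5 constants give N_0 = 5, and each function symbol of arity r contributes N_{k-1}^r new terms at level k: N_k = 5 + N_{k-1}^2.
  N_0 = 5
  N_1 = 5 + 5^2 = 30
  N_2 = 5 + 30^2 = 905
So there are 905 ground terms available for substitution.
Each of x4, x2 ranges independently over the available ground terms, and distinct assignments produce distinct instances.
Number of ground instances = 905^2 = 819025.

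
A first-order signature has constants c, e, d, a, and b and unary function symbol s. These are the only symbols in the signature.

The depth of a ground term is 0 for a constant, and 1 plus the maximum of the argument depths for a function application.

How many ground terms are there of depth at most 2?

15

Let N_k = |{terms of depth ≤ k}|. Then N_0 = 5 and N_k = 5 + N_{k-1} for k ≥ 1 (one summand per function symbol, arity giving the exponent).
N_0 = 5
N_1 = 5 + 5 = 10
N_2 = 5 + 10 = 15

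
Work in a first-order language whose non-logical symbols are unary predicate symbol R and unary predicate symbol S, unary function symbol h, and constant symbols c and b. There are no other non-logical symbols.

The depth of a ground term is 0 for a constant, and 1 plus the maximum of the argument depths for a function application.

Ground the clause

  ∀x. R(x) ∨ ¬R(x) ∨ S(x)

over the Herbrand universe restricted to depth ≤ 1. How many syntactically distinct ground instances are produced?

Ground terms of depth ≤ 1:
  Let N_k count ground terms of depth at most k. Each non-constant term of depth ≤ k is some function symbol applied to depth-≤(k−1) arguments, giving N_k = 2 + N_{k-1}.
  N_0 = 2
  N_1 = 2 + 2 = 4
  Explicitly: c, b, h(c), h(b).
So there are 4 ground terms available for substitution.
The body mentions the single quantified variable x; since ground terms form a free algebra, no two substitutions collapse to the same formula.
Number of ground instances = 4.

4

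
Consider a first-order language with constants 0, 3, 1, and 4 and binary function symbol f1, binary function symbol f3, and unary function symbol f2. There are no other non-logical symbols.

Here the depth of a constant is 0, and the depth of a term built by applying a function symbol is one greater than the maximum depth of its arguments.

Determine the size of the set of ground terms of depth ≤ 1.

Let N_k = |{terms of depth ≤ k}|. Then N_0 = 4 and N_k = 4 + N_{k-1}^2 + N_{k-1}^2 + N_{k-1} for k ≥ 1 (one summand per function symbol, arity giving the exponent).
N_0 = 4
N_1 = 4 + 4^2 + 4^2 + 4 = 40

40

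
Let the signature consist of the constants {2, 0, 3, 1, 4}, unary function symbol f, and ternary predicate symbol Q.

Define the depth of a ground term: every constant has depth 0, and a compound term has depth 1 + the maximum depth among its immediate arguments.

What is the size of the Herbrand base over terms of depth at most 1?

1000

First count ground terms of depth ≤ 1.
Count level by level. With function symbols f/1, the terms of depth ≤ k are the 5 constants together with each function applied to depth-≤(k−1) tuples, so N_k = 5 + N_{k-1}.
N_0 = 5
N_1 = 5 + 5 = 10
Explicitly: 2, 0, 3, 1, 4, f(2), f(0), f(3), f(1), f(4).
So |H| = 10.
Ground atoms are formed by filling each argument slot of a predicate with a term from H, so an r-ary predicate gives |H|^r atoms:
  Q: 10^3 = 1000
Total ground atoms: 1000.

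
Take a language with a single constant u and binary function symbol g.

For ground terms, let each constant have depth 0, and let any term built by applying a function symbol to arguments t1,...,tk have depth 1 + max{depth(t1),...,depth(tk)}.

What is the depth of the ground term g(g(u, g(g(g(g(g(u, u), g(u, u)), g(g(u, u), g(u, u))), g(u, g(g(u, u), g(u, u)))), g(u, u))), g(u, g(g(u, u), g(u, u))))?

depth(g(u, u)) = 1 + max(0, 0) = 1
depth(g(g(u, u), g(u, u))) = 1 + max(1, 1) = 2
depth(g(g(g(u, u), g(u, u)), g(g(u, u), g(u, u)))) = 1 + max(2, 2) = 3
depth(g(u, g(g(u, u), g(u, u)))) = 1 + max(0, 2) = 3
depth(g(g(g(g(u, u), g(u, u)), g(g(u, u), g(u, u))), g(u, g(g(u, u), g(u, u))))) = 1 + max(3, 3) = 4
depth(g(g(g(g(g(u, u), g(u, u)), g(g(u, u), g(u, u))), g(u, g(g(u, u), g(u, u)))), g(u, u))) = 1 + max(4, 1) = 5
depth(g(u, g(g(g(g(g(u, u), g(u, u)), g(g(u, u), g(u, u))), g(u, g(g(u, u), g(u, u)))), g(u, u)))) = 1 + max(0, 5) = 6
depth(g(g(u, g(g(g(g(g(u, u), g(u, u)), g(g(u, u), g(u, u))), g(u, g(g(u, u), g(u, u)))), g(u, u))), g(u, g(g(u, u), g(u, u))))) = 1 + max(6, 3) = 7

7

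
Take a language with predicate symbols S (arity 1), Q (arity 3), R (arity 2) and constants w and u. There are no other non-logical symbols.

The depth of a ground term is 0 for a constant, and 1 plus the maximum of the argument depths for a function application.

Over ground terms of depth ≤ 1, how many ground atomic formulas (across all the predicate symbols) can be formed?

First count ground terms of depth ≤ 1.
With no function symbols every ground term is a constant, so there are exactly 2 ground terms at every depth bound.
N_0 = 2
N_1 = 2
Explicitly: w, u.
So |H| = 2.
Each predicate of arity r yields |H|^r ground atoms (one per choice of an r-tuple from H):
  S: 2;  Q: 2^3 = 8;  R: 2^2 = 4
Total ground atoms: 2 + 8 + 4 = 14.

14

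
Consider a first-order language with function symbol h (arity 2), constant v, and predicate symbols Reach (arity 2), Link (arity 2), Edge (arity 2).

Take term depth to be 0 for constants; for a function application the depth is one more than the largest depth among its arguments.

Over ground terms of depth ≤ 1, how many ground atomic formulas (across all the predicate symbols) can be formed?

12

First count ground terms of depth ≤ 1.
Let N_k = |{terms of depth ≤ k}|. Then N_0 = 1 and N_k = 1 + N_{k-1}^2 for k ≥ 1 (one summand per function symbol, arity giving the exponent).
N_0 = 1
N_1 = 1 + 1^2 = 2
Explicitly: v, h(v, v).
So |H| = 2.
A ground atom is a predicate applied to a tuple of terms from H, so the count is the sum over predicates of |H|^arity:
  Reach: 2^2 = 4;  Link: 2^2 = 4;  Edge: 2^2 = 4
Total ground atoms: 4 + 4 + 4 = 12.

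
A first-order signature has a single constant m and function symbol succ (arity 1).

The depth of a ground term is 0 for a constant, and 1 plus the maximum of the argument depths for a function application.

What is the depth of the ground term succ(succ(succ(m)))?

3

depth(succ(m)) = 1 + depth(m) = 1 + 0 = 1
depth(succ(succ(m))) = 1 + depth(succ(m)) = 1 + 1 = 2
depth(succ(succ(succ(m)))) = 1 + depth(succ(succ(m))) = 1 + 2 = 3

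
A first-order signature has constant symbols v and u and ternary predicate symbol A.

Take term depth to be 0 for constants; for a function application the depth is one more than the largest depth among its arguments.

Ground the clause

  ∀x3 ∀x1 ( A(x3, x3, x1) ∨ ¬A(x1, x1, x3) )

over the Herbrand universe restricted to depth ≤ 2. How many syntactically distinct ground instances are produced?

Ground terms of depth ≤ 2:
  With no function symbols every ground term is a constant, so there are exactly 2 ground terms at every depth bound.
  N_0 = 2
  N_1 = 2
  N_2 = 2
  Explicitly: v, u.
So there are 2 ground terms available for substitution.
The body mentions every one of the 2 quantified variables; since ground terms form a free algebra, no two substitutions collapse to the same formula.
Number of ground instances = 2^2 = 4.

4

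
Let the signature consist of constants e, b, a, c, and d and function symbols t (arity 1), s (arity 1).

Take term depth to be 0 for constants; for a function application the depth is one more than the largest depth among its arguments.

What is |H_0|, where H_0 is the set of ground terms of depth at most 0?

5

Write N_k for the number of ground terms of depth ≤ k. A term of depth ≤ k is either a constant or a function symbol applied to arguments of depth ≤ k−1, so N_k = 5 + N_{k-1} + N_{k-1}.
N_0 = 5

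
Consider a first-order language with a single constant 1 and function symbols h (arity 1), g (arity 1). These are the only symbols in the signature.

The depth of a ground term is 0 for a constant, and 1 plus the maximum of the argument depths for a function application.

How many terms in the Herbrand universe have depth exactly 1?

2

Write N_k for the number of ground terms of depth ≤ k. A term of depth ≤ k is either a constant or a function symbol applied to arguments of depth ≤ k−1, so N_k = 1 + N_{k-1} + N_{k-1}.
N_0 = 1
N_1 = 1 + 1 + 1 = 3
Terms of depth exactly 1: N_1 − N_0 = 3 − 1 = 2.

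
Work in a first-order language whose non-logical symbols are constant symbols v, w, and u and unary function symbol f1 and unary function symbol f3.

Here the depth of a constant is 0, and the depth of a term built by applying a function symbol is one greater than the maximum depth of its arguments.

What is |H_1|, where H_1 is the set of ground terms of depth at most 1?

Write N_k for the number of ground terms of depth ≤ k. A term of depth ≤ k is either a constant or a function symbol applied to arguments of depth ≤ k−1, so N_k = 3 + N_{k-1} + N_{k-1}.
N_0 = 3
N_1 = 3 + 3 + 3 = 9

9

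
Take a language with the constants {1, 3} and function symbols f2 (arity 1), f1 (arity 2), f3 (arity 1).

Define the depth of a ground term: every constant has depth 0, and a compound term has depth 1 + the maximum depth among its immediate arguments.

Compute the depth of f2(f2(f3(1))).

3

depth(f3(1)) = 1 + depth(1) = 1 + 0 = 1
depth(f2(f3(1))) = 1 + depth(f3(1)) = 1 + 1 = 2
depth(f2(f2(f3(1)))) = 1 + depth(f2(f3(1))) = 1 + 2 = 3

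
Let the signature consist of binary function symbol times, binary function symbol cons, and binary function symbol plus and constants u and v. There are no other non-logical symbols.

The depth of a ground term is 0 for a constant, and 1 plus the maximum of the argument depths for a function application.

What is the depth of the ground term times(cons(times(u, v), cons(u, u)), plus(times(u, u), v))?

3

depth(times(u, v)) = 1 + max(0, 0) = 1
depth(cons(u, u)) = 1 + max(0, 0) = 1
depth(cons(times(u, v), cons(u, u))) = 1 + max(1, 1) = 2
depth(times(u, u)) = 1 + max(0, 0) = 1
depth(plus(times(u, u), v)) = 1 + max(1, 0) = 2
depth(times(cons(times(u, v), cons(u, u)), plus(times(u, u), v))) = 1 + max(2, 2) = 3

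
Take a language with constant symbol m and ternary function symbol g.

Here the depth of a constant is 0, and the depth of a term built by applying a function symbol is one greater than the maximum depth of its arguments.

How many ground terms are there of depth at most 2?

9

Count level by level. With function symbols g/3, the terms of depth ≤ k are the 1 constant together with each function applied to depth-≤(k−1) tuples, so N_k = 1 + N_{k-1}^3.
N_0 = 1
N_1 = 1 + 1^3 = 2
N_2 = 1 + 2^3 = 9
Explicitly: m, g(m, m, m), g(m, m, g(m, m, m)), g(m, g(m, m, m), m), g(m, g(m, m, m), g(m, m, m)), g(g(m, m, m), m, m), g(g(m, m, m), m, g(m, m, m)), g(g(m, m, m), g(m, m, m), m), g(g(m, m, m), g(m, m, m), g(m, m, m)).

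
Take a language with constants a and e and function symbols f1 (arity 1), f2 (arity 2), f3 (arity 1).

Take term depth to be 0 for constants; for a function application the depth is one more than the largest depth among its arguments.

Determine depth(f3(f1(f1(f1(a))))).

depth(f1(a)) = 1 + depth(a) = 1 + 0 = 1
depth(f1(f1(a))) = 1 + depth(f1(a)) = 1 + 1 = 2
depth(f1(f1(f1(a)))) = 1 + depth(f1(f1(a))) = 1 + 2 = 3
depth(f3(f1(f1(f1(a))))) = 1 + depth(f1(f1(f1(a)))) = 1 + 3 = 4

4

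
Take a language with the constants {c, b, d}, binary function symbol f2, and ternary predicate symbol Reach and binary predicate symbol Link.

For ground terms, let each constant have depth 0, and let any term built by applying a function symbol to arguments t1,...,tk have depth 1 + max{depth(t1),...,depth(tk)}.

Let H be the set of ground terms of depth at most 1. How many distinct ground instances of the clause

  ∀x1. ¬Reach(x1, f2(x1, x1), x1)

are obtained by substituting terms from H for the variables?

12

Ground terms of depth ≤ 1:
  Let N_k count ground terms of depth at most k. Each non-constant term of depth ≤ k is some function symbol applied to depth-≤(k−1) arguments, giving N_k = 3 + N_{k-1}^2.
  N_0 = 3
  N_1 = 3 + 3^2 = 12
  Explicitly: c, b, d, f2(c, c), f2(c, b), f2(c, d), f2(b, c), f2(b, b), f2(b, d), f2(d, c), f2(d, b), f2(d, d).
So there are 12 ground terms available for substitution.
There is 1 variable to instantiate (x1),  occurring in at least one literal, so different choices give different ground instances.
Number of ground instances = 12.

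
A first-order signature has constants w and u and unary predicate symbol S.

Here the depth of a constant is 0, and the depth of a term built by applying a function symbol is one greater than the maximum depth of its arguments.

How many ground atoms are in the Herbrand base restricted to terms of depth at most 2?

2

First count ground terms of depth ≤ 2.
With no function symbols every ground term is a constant, so there are exactly 2 ground terms at every depth bound.
N_0 = 2
N_1 = 2
N_2 = 2
Explicitly: w, u.
So |H| = 2.
For each predicate symbol, the number of ground atoms is |H| raised to its arity; summing:
  S: 2
Total ground atoms: 2.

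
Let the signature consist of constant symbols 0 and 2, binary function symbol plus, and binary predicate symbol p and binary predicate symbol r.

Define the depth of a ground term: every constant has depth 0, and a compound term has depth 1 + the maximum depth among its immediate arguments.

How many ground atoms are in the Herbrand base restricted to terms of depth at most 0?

8

First count ground terms of depth ≤ 0.
Let N_k = |{terms of depth ≤ k}|. Then N_0 = 2 and N_k = 2 + N_{k-1}^2 for k ≥ 1 (one summand per function symbol, arity giving the exponent).
N_0 = 2
Explicitly: 0, 2.
So |H| = 2.
A ground atom is a predicate applied to a tuple of terms from H, so the count is the sum over predicates of |H|^arity:
  p: 2^2 = 4;  r: 2^2 = 4
Total ground atoms: 4 + 4 = 8.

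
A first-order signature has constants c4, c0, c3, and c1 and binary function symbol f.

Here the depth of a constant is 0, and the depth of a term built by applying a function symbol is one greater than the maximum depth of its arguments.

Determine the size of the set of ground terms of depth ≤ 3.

Count level by level. With function symbols f/2, the terms of depth ≤ k are the 4 constants together with each function applied to depth-≤(k−1) tuples, so N_k = 4 + N_{k-1}^2.
N_0 = 4
N_1 = 4 + 4^2 = 20
N_2 = 4 + 20^2 = 404
N_3 = 4 + 404^2 = 163220

163220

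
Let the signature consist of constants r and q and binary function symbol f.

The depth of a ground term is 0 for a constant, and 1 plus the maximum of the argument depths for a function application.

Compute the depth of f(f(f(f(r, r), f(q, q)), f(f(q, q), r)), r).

depth(f(r, r)) = 1 + max(0, 0) = 1
depth(f(q, q)) = 1 + max(0, 0) = 1
depth(f(f(r, r), f(q, q))) = 1 + max(1, 1) = 2
depth(f(f(q, q), r)) = 1 + max(1, 0) = 2
depth(f(f(f(r, r), f(q, q)), f(f(q, q), r))) = 1 + max(2, 2) = 3
depth(f(f(f(f(r, r), f(q, q)), f(f(q, q), r)), r)) = 1 + max(3, 0) = 4

4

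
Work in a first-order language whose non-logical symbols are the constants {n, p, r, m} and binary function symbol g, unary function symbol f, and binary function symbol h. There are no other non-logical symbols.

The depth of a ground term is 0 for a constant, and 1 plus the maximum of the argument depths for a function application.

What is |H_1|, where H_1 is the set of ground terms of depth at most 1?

Count level by level. With function symbols g/2, f/1, h/2, the terms of depth ≤ k are the 4 constants together with each function applied to depth-≤(k−1) tuples, so N_k = 4 + N_{k-1}^2 + N_{k-1} + N_{k-1}^2.
N_0 = 4
N_1 = 4 + 4^2 + 4 + 4^2 = 40

40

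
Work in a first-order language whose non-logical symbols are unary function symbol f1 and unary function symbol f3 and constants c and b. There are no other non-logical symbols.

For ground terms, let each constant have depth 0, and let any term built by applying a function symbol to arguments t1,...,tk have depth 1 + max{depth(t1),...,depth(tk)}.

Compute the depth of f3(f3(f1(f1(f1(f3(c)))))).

depth(f3(c)) = 1 + depth(c) = 1 + 0 = 1
depth(f1(f3(c))) = 1 + depth(f3(c)) = 1 + 1 = 2
depth(f1(f1(f3(c)))) = 1 + depth(f1(f3(c))) = 1 + 2 = 3
depth(f1(f1(f1(f3(c))))) = 1 + depth(f1(f1(f3(c)))) = 1 + 3 = 4
depth(f3(f1(f1(f1(f3(c)))))) = 1 + depth(f1(f1(f1(f3(c))))) = 1 + 4 = 5
depth(f3(f3(f1(f1(f1(f3(c))))))) = 1 + depth(f3(f1(f1(f1(f3(c)))))) = 1 + 5 = 6

6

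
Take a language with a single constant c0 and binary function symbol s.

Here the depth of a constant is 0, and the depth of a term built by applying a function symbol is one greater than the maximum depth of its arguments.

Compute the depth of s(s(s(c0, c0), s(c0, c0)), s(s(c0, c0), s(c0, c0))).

depth(s(c0, c0)) = 1 + max(0, 0) = 1
depth(s(s(c0, c0), s(c0, c0))) = 1 + max(1, 1) = 2
depth(s(s(s(c0, c0), s(c0, c0)), s(s(c0, c0), s(c0, c0)))) = 1 + max(2, 2) = 3

3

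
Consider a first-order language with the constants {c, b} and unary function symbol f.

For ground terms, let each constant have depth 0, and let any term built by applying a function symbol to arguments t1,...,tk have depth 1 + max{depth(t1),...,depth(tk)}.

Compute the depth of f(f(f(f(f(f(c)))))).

6

depth(f(c)) = 1 + depth(c) = 1 + 0 = 1
depth(f(f(c))) = 1 + depth(f(c)) = 1 + 1 = 2
depth(f(f(f(c)))) = 1 + depth(f(f(c))) = 1 + 2 = 3
depth(f(f(f(f(c))))) = 1 + depth(f(f(f(c)))) = 1 + 3 = 4
depth(f(f(f(f(f(c)))))) = 1 + depth(f(f(f(f(c))))) = 1 + 4 = 5
depth(f(f(f(f(f(f(c))))))) = 1 + depth(f(f(f(f(f(c)))))) = 1 + 5 = 6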